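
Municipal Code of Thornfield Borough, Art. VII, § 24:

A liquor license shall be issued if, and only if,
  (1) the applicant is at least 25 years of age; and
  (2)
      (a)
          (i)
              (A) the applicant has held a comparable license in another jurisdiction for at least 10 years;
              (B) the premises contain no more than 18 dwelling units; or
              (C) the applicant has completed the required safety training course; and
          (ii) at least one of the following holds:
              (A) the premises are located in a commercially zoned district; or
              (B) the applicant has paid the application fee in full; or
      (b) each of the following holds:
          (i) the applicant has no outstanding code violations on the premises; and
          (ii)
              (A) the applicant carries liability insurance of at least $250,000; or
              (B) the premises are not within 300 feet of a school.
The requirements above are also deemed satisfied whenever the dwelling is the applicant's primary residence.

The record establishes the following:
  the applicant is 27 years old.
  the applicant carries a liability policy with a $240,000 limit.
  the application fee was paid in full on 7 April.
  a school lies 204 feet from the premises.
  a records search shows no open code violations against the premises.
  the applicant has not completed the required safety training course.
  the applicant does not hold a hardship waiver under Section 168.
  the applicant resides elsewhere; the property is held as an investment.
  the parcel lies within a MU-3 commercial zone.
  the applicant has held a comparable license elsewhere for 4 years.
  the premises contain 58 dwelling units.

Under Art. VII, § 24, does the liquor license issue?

No — denied.

(1) age ≥ 25 — met.
(A) prior license ≥ 10 yr — not satisfied.
(B) ≤ 18 units — fails.
(C) safety training — not met.
So (i) is not satisfied (F OR F OR F).
(A) commercially zoned — satisfied.
(B) fee paid — satisfied.
(ii): T OR T → true.
So (a) is not satisfied (F AND T).
(i) no code violations — met.
(A) insurance ≥ $250,000 — not met.
(B) ≥300 ft from school — fails.
So (ii) is not satisfied (F OR F).
So (b) is not satisfied (T AND F).
(2) = F OR F = false.
Overall: T AND F → false.
Exception (primary residence) — not satisfied.
Result: main false OR exception false → false.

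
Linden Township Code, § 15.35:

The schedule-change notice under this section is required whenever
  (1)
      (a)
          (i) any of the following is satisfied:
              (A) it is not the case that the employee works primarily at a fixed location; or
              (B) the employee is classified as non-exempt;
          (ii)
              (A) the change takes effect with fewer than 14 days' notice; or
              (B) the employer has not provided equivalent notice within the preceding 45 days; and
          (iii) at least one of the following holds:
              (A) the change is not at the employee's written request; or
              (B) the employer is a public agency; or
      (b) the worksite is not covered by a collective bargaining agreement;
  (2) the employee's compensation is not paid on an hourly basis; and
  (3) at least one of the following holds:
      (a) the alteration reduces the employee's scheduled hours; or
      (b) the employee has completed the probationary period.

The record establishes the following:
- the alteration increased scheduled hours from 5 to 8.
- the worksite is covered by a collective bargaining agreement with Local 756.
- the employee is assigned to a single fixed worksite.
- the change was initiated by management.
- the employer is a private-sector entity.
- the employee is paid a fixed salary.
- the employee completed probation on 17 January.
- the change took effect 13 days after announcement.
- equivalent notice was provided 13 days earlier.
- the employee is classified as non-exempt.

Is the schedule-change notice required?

(A) not (fixed location) — not satisfied.
(B) non-exempt — met.
(i) = F OR T = true.
(A) < 14 days' notice — met.
(B) no recent notice — fails.
(ii) = T OR F = true.
(A) not employee-requested — satisfied.
(B) public agency — not met.
(iii): T OR F → true.
(a) = T AND T AND T = true.
(b) no CBA — fails.
(1) = T OR F = true.
(2) not (hourly-paid) — met.
(a) hours reduced — not satisfied.
(b) past probation — holds.
(3): F OR T → true.
Overall = T AND T AND T = true.

Yes — required.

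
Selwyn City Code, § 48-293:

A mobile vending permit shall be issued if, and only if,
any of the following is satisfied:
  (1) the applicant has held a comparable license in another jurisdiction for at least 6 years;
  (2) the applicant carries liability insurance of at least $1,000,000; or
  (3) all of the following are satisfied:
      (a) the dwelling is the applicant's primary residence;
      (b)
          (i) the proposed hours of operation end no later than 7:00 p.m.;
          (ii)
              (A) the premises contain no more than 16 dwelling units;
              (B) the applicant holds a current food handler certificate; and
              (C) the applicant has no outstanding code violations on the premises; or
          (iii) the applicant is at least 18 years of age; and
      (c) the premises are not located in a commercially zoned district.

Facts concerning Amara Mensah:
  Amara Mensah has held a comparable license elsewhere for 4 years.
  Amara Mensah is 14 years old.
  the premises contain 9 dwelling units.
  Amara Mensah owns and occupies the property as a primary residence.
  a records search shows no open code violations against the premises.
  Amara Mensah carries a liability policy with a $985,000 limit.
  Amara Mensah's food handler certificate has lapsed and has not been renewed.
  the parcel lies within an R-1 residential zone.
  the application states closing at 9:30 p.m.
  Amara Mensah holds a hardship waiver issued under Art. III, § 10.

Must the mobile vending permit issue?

(1) prior license ≥ 6 yr — not satisfied.
(2) insurance ≥ $1,000,000 — fails.
(a) primary residence — holds.
(i) closes by 7 p.m. — fails.
(A) ≤ 16 units — satisfied.
(B) food handler cert. — fails.
(C) no code violations — holds.
(ii) = T AND F AND T = false.
(iii) age ≥ 18 — fails.
(b): F OR F OR F → false.
(c) not (commercially zoned) — met.
So (3) is not satisfied (T AND F AND T).
Overall = F OR F OR F = false.

No — denied.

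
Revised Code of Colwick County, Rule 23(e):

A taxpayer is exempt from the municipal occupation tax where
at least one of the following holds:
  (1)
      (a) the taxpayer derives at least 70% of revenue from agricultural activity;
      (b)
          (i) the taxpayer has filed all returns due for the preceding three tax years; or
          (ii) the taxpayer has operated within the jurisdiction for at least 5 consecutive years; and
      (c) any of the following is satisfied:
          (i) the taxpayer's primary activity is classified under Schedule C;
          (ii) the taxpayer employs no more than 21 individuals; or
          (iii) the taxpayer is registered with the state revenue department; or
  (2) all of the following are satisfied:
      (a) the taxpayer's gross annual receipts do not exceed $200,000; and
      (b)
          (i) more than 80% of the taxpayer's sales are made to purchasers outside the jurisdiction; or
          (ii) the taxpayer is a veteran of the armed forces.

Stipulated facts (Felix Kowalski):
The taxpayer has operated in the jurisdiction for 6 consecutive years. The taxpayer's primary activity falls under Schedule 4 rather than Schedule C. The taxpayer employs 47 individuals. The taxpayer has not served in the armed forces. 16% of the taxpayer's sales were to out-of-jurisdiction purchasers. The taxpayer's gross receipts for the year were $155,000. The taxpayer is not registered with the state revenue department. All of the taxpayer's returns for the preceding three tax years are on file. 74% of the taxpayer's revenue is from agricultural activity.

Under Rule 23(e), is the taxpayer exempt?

(a) ≥70% agricultural — holds.
(i) returns current — holds.
(ii) ≥ 5 yrs in jurisdiction — met.
(b): T OR T → true.
(i) Schedule C activity — not satisfied.
(ii) ≤ 21 employees — fails.
(iii) state-registered — not satisfied.
(c): F OR F OR F → false.
(1) = T AND T AND F = false.
(a) receipts ≤ $200,000 — satisfied.
(i) >80% out-of-jur. sales — not satisfied.
(ii) veteran — not satisfied.
So (b) is not satisfied (F OR F).
So (2) is not satisfied (T AND F).
Overall = F OR F = false.

No — not exempt.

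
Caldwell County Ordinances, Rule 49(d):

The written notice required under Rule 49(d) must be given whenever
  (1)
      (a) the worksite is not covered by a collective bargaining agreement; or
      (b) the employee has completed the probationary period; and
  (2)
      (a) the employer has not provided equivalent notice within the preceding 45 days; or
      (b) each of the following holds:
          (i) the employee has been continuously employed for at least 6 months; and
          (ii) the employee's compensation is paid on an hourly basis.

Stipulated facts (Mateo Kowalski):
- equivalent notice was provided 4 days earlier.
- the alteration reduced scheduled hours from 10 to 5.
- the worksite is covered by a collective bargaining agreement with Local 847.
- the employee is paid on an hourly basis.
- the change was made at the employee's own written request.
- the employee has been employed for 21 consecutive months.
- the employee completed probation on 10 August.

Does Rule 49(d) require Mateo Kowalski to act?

Yes — required.

(a) no CBA — not met.
(b) past probation — satisfied.
So (1) is satisfied (F OR T).
(a) no recent notice — fails.
(i) tenure ≥ 6 mo. — satisfied.
(ii) hourly-paid — holds.
So (b) is satisfied (T AND T).
(2) = F OR T = true.
Overall = T AND T = true.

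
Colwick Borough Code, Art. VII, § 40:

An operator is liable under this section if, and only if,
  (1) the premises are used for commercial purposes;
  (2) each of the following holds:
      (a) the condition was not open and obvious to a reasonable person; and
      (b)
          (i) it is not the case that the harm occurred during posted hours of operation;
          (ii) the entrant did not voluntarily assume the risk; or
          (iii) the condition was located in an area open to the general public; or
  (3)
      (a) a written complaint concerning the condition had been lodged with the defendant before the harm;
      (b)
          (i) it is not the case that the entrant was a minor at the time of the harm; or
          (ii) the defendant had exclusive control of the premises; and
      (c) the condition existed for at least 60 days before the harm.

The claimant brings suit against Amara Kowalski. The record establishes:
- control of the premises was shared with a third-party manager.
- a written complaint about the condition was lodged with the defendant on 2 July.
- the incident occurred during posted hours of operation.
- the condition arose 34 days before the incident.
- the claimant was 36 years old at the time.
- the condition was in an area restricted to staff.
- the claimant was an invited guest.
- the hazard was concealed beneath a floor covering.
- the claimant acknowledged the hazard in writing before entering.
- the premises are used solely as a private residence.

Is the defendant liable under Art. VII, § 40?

(1) commercial use — not satisfied.
(a) not open/obvious — holds.
(i) not (during posted hours) — fails.
(ii) no assumed risk — fails.
(iii) public area — not met.
So (b) is not satisfied (F OR F OR F).
(2): T AND F → false.
(a) complaint lodged — met.
(i) not (entrant a minor) — holds.
(ii) exclusive control — not satisfied.
So (b) is satisfied (T OR F).
(c) condition ≥60 days old — fails.
(3) = T AND T AND F = false.
Overall = F OR F OR F = false.

No — not liable.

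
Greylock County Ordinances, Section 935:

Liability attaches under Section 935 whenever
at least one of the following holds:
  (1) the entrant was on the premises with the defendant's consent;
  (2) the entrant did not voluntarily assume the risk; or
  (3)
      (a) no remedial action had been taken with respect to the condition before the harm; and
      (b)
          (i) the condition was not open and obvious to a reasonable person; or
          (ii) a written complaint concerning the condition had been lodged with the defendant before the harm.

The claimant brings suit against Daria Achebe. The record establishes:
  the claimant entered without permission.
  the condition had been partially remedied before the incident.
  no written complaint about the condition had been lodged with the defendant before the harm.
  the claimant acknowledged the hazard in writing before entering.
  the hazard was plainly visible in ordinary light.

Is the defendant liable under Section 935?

(1) consent to enter — not satisfied.
(2) no assumed risk — fails.
(a) no remedial action — not satisfied.
(i) not open/obvious — fails.
(ii) complaint lodged — fails.
(b): F OR F → false.
(3): F AND F → false.
So Overall is not satisfied (F OR F OR F).

No — not liable.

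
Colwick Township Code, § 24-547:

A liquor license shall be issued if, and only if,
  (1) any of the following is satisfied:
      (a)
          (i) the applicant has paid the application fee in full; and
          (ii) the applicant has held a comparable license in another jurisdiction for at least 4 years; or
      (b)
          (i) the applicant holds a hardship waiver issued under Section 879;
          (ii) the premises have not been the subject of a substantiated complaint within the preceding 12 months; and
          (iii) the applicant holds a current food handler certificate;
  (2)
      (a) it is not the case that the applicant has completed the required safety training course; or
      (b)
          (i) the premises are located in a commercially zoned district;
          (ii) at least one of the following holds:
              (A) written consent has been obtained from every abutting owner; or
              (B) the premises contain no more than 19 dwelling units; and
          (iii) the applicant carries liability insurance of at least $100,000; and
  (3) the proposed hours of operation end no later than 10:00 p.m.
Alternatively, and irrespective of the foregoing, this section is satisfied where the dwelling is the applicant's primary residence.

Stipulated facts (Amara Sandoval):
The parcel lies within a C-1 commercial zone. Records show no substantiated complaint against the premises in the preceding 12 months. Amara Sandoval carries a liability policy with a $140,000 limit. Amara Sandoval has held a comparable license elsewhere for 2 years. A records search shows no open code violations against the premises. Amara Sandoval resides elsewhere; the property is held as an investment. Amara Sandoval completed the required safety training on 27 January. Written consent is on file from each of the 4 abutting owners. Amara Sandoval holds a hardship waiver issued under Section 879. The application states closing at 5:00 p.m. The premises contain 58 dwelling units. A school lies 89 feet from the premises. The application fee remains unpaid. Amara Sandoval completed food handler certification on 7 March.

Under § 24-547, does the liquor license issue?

(i) fee paid — fails.
(ii) prior license ≥ 4 yr — not satisfied.
(a): F AND F → false.
(i) hardship waiver — met.
(ii) no complaint in 12 mo. — met.
(iii) food handler cert. — met.
(b): T AND T AND T → true.
So (1) is satisfied (F OR T).
(a) not (safety training) — not met.
(i) commercially zoned — satisfied.
(A) all abutters consent — holds.
(B) ≤ 19 units — not met.
(ii): T OR F → true.
(iii) insurance ≥ $100,000 — satisfied.
So (b) is satisfied (T AND T AND T).
(2): F OR T → true.
(3) closes by 10 p.m. — satisfied.
Overall = T AND T AND T = true.
Exception (primary residence) — not satisfied.
Result: main true OR exception false → true.

Yes — granted.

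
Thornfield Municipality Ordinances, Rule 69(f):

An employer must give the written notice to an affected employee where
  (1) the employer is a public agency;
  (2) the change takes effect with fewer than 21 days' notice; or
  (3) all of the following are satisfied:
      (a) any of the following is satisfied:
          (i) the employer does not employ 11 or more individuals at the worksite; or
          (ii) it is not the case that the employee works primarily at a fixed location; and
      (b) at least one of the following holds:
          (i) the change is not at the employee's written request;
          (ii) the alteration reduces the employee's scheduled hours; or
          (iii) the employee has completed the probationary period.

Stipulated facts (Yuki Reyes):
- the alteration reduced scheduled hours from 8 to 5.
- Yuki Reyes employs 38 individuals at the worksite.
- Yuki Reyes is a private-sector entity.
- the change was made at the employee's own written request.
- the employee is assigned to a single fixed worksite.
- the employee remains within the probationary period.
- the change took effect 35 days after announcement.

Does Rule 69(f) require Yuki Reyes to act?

(1) public agency — fails.
(2) < 21 days' notice — fails.
(i) not (≥ 11 at site) — not met.
(ii) not (fixed location) — fails.
(a): F OR F → false.
(i) not employee-requested — not satisfied.
(ii) hours reduced — holds.
(iii) past probation — not satisfied.
So (b) is satisfied (F OR T OR F).
(3) = F AND T = false.
Overall: F OR F OR F → false.

No — not required.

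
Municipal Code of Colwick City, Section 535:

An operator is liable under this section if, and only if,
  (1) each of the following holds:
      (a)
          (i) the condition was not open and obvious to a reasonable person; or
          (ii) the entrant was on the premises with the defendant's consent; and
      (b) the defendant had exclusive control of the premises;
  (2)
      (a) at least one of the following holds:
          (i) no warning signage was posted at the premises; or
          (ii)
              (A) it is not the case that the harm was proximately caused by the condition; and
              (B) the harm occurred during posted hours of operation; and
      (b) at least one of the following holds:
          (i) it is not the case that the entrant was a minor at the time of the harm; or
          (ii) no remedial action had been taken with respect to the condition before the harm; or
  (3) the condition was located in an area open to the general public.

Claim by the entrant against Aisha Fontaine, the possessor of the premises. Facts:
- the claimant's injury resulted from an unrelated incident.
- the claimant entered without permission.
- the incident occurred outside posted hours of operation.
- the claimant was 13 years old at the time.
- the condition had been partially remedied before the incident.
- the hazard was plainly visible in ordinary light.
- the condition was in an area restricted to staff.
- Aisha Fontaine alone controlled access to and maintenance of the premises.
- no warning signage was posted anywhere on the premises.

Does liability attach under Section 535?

(i) not open/obvious — not satisfied.
(ii) consent to enter — fails.
(a): F OR F → false.
(b) exclusive control — met.
(1): F AND T → false.
(i) no signage posted — satisfied.
(A) not (proximate cause) — satisfied.
(B) during posted hours — fails.
(ii): T AND F → false.
(a) = T OR F = true.
(i) not (entrant a minor) — fails.
(ii) no remedial action — not met.
(b): F OR F → false.
(2): T AND F → false.
(3) public area — not satisfied.
Overall: F OR F OR F → false.

No — not liable.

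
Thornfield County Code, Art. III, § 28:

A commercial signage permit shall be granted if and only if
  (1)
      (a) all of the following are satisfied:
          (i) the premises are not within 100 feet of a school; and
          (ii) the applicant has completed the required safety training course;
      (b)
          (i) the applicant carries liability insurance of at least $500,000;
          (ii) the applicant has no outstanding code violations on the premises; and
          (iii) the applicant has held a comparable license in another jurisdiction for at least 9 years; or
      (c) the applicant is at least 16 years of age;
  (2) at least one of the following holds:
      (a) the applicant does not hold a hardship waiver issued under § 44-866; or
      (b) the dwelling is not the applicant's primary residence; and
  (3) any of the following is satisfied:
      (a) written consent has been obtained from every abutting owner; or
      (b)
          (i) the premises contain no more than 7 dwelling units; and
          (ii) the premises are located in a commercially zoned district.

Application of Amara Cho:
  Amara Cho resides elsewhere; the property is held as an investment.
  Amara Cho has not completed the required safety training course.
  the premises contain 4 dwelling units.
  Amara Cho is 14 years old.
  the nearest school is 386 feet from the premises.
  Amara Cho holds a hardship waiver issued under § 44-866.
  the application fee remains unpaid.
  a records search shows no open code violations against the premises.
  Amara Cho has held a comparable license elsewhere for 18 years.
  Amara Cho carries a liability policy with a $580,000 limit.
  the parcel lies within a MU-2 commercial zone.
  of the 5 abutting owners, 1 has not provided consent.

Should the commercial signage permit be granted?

(i) ≥100 ft from school — satisfied.
(ii) safety training — fails.
(a) = T AND F = false.
(i) insurance ≥ $500,000 — met.
(ii) no code violations — holds.
(iii) prior license ≥ 9 yr — met.
(b): T AND T AND T → true.
(c) age ≥ 16 — fails.
So (1) is satisfied (F OR T OR F).
(a) not (hardship waiver) — not satisfied.
(b) not (primary residence) — holds.
(2): F OR T → true.
(a) all abutters consent — not met.
(i) ≤ 7 units — met.
(ii) commercially zoned — holds.
So (b) is satisfied (T AND T).
So (3) is satisfied (F OR T).
So Overall is satisfied (T AND T AND T).

Yes — granted.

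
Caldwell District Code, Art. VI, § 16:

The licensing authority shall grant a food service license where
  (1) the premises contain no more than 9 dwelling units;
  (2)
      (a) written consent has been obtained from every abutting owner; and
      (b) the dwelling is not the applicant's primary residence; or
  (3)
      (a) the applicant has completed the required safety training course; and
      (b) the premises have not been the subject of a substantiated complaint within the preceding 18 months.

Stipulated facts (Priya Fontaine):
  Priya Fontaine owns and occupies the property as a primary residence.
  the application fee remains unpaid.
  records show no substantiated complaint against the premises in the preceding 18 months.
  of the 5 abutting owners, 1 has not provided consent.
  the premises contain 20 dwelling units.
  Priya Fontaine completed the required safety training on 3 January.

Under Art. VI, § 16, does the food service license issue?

Yes — granted.

(1) ≤ 9 units — not satisfied.
(a) all abutters consent — fails.
(b) not (primary residence) — not met.
So (2) is not satisfied (F AND F).
(a) safety training — met.
(b) no complaint in 18 mo. — met.
(3): T AND T → true.
Overall: F OR F OR T → true.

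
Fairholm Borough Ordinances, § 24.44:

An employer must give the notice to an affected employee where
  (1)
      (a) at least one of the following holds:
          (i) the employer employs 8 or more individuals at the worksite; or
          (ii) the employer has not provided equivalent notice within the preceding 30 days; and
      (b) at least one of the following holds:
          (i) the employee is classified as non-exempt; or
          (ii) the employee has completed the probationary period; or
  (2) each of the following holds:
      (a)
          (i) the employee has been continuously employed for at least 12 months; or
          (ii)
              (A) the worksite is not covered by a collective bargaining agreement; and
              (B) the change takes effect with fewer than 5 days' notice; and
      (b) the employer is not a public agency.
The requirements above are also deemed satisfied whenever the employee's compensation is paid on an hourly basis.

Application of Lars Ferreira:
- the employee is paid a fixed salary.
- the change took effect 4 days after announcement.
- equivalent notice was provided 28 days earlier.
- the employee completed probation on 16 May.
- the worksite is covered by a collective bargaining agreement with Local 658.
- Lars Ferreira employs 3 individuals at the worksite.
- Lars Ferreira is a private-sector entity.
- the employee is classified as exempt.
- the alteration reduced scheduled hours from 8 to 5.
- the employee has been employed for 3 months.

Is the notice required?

No — not required.

(i) ≥ 8 at site — not met.
(ii) no recent notice — not satisfied.
So (a) is not satisfied (F OR F).
(i) non-exempt — not met.
(ii) past probation — satisfied.
(b): F OR T → true.
(1): F AND T → false.
(i) tenure ≥ 12 mo. — not met.
(A) no CBA — not satisfied.
(B) < 5 days' notice — satisfied.
(ii): F AND T → false.
So (a) is not satisfied (F OR F).
(b) not (public agency) — met.
(2): F AND T → false.
Overall: F OR F → false.
Exception (hourly-paid) — not satisfied.
Result: main false OR exception false → false.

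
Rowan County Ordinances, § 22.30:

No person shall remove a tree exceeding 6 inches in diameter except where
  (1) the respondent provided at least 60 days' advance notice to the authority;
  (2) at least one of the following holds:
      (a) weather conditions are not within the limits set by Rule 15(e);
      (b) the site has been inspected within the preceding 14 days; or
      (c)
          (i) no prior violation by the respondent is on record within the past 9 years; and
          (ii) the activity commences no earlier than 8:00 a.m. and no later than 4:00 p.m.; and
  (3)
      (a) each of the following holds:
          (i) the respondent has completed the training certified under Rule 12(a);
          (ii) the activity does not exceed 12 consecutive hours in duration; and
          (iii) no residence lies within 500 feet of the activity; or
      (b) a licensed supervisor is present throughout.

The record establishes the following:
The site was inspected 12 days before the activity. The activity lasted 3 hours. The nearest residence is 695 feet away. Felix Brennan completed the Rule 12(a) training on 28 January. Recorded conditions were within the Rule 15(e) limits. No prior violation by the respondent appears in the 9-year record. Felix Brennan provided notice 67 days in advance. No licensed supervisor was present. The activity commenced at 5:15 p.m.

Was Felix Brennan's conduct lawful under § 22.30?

Yes — lawful.

(1) ≥60 days' notice — holds.
(a) not (weather ok) — not met.
(b) site inspected — satisfied.
(i) no prior violation — holds.
(ii) start within hours — not met.
So (c) is not satisfied (T AND F).
(2): F OR T OR F → true.
(i) training certified — satisfied.
(ii) ≤ 12 hrs duration — satisfied.
(iii) no residence in 500 ft — satisfied.
(a) = T AND T AND T = true.
(b) supervisor present — not satisfied.
(3) = T OR F = true.
So Overall is satisfied (T AND T AND T).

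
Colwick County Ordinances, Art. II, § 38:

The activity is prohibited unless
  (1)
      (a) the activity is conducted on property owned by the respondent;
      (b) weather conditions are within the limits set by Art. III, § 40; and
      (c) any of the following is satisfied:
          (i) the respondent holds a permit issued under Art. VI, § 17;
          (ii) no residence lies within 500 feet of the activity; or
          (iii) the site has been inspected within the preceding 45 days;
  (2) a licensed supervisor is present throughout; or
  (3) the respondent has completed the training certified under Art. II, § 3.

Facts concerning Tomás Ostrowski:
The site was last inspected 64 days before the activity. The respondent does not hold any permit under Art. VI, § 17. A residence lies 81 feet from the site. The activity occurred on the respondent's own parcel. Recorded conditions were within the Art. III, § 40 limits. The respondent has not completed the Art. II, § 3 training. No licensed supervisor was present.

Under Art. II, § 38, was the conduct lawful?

No — unlawful.

(a) own property — met.
(b) weather ok — holds.
(i) holds permit — fails.
(ii) no residence in 500 ft — not satisfied.
(iii) site inspected — not met.
So (c) is not satisfied (F OR F OR F).
(1) = T AND T AND F = false.
(2) supervisor present — fails.
(3) training certified — not met.
Overall = F OR F OR F = false.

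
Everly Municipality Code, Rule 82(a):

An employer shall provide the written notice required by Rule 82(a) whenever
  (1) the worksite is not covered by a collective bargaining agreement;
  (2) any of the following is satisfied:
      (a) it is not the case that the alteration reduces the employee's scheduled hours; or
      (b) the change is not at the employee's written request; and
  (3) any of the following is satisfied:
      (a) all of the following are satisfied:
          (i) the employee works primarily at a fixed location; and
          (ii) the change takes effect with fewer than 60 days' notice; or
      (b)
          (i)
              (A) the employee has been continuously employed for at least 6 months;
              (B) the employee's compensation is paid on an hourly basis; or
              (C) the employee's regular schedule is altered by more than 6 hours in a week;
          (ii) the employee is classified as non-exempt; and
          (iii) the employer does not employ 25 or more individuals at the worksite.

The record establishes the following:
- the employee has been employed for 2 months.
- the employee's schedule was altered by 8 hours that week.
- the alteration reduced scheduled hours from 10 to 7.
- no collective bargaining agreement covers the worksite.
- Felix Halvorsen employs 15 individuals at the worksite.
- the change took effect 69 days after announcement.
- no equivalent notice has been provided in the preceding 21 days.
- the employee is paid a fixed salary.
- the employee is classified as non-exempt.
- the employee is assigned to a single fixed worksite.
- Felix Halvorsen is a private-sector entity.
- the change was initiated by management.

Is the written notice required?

Yes — required.

(1) no CBA — holds.
(a) not (hours reduced) — fails.
(b) not employee-requested — met.
(2): F OR T → true.
(i) fixed location — met.
(ii) < 60 days' notice — not met.
(a): T AND F → false.
(A) tenure ≥ 6 mo. — not met.
(B) hourly-paid — not met.
(C) schedule shift > 6h — holds.
(i) = F OR F OR T = true.
(ii) non-exempt — met.
(iii) not (≥ 25 at site) — satisfied.
So (b) is satisfied (T AND T AND T).
(3) = F OR T = true.
Overall: T AND T AND T → true.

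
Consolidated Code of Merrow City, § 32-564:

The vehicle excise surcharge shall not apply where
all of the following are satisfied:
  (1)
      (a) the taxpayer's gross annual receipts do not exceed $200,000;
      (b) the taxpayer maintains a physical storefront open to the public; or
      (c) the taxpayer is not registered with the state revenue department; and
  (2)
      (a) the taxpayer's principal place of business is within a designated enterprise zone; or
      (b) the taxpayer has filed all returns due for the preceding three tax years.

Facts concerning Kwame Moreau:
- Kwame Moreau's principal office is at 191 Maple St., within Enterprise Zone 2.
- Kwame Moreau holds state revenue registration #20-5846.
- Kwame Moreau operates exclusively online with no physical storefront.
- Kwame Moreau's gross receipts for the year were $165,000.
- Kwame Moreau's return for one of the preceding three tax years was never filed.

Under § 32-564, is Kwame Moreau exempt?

(a) receipts ≤ $200,000 — holds.
(b) has storefront — fails.
(c) not (state-registered) — not satisfied.
(1): T OR F OR F → true.
(a) in enterprise zone — satisfied.
(b) returns current — fails.
(2) = T OR F = true.
Overall = T AND T = true.

Yes — exempt.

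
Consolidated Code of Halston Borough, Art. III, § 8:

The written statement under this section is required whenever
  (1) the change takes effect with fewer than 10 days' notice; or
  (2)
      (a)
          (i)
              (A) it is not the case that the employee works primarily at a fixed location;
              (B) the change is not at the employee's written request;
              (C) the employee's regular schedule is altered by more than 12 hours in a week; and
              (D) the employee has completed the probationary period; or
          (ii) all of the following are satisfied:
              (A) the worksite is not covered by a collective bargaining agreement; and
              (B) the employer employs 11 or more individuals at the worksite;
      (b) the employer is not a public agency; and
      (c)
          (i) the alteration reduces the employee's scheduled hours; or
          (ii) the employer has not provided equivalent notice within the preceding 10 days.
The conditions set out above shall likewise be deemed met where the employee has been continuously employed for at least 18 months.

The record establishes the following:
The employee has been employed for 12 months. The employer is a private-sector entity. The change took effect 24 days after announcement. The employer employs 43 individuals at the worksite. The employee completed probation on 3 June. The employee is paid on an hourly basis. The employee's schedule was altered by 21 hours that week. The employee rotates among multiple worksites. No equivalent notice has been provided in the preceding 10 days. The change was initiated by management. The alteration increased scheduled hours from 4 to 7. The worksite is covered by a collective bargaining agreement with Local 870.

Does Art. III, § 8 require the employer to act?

(1) < 10 days' notice — not satisfied.
(A) not (fixed location) — met.
(B) not employee-requested — met.
(C) schedule shift > 12h — met.
(D) past probation — satisfied.
So (i) is satisfied (T AND T AND T AND T).
(A) no CBA — not met.
(B) ≥ 11 at site — met.
(ii) = F AND T = false.
So (a) is satisfied (T OR F).
(b) not (public agency) — holds.
(i) hours reduced — not met.
(ii) no recent notice — satisfied.
(c): F OR T → true.
(2) = T AND T AND T = true.
So Overall is satisfied (F OR T).
Exception (tenure ≥ 18 mo.) — not satisfied.
Result: main true OR exception false → true.

Yes — required.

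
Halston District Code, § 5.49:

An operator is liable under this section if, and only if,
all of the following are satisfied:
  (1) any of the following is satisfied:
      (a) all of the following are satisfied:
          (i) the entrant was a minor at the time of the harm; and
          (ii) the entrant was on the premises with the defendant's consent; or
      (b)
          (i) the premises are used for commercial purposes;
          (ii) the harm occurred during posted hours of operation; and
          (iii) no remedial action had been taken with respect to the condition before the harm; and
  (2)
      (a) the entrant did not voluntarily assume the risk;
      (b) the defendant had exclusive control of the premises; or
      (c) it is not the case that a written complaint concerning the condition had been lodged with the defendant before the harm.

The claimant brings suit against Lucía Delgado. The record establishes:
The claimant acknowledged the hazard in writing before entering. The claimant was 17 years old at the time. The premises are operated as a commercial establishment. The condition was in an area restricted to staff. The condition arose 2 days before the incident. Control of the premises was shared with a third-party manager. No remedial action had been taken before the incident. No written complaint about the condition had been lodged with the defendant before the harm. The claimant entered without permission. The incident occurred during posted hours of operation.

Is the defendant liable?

(i) entrant a minor — met.
(ii) consent to enter — not met.
(a) = T AND F = false.
(i) commercial use — met.
(ii) during posted hours — holds.
(iii) no remedial action — satisfied.
So (b) is satisfied (T AND T AND T).
So (1) is satisfied (F OR T).
(a) no assumed risk — fails.
(b) exclusive control — fails.
(c) not (complaint lodged) — holds.
So (2) is satisfied (F OR F OR T).
Overall = T AND T = true.

Yes — liable.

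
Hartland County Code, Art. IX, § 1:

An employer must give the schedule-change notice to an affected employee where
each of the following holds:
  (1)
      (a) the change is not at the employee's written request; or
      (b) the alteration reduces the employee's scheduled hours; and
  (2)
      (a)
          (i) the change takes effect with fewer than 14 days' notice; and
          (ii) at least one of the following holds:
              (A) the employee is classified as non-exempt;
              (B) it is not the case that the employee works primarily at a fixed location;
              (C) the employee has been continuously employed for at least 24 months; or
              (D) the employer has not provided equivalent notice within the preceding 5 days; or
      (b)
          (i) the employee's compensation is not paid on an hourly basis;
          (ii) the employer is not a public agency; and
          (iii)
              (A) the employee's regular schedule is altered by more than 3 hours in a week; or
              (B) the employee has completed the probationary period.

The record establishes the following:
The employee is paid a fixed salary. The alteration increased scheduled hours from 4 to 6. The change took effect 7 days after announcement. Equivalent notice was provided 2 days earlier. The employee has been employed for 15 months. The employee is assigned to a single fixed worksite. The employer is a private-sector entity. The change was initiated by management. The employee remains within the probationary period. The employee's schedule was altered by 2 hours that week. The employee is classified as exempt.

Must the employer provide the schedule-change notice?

No — not required.

(a) not employee-requested — satisfied.
(b) hours reduced — not satisfied.
(1): T OR F → true.
(i) < 14 days' notice — satisfied.
(A) non-exempt — fails.
(B) not (fixed location) — not satisfied.
(C) tenure ≥ 24 mo. — fails.
(D) no recent notice — not satisfied.
(ii): F OR F OR F OR F → false.
So (a) is not satisfied (T AND F).
(i) not (hourly-paid) — satisfied.
(ii) not (public agency) — holds.
(A) schedule shift > 3h — not met.
(B) past probation — fails.
So (iii) is not satisfied (F OR F).
So (b) is not satisfied (T AND T AND F).
(2): F OR F → false.
Overall = T AND F = false.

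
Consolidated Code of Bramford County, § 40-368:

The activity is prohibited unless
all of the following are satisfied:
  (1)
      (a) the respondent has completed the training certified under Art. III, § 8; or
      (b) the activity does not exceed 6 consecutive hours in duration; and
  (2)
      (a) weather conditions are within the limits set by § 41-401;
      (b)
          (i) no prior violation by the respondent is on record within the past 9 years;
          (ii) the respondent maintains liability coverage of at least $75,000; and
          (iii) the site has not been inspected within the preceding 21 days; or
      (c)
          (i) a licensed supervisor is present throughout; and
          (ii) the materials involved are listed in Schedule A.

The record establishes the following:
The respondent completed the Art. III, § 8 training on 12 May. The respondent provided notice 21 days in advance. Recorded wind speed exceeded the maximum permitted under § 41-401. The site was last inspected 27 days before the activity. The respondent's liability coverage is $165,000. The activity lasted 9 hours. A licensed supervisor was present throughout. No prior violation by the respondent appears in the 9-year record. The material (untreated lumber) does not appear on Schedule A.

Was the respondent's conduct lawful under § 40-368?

(a) training certified — satisfied.
(b) ≤ 6 hrs duration — fails.
(1) = T OR F = true.
(a) weather ok — not satisfied.
(i) no prior violation — satisfied.
(ii) coverage ≥ $75,000 — satisfied.
(iii) not (site inspected) — met.
(b): T AND T AND T → true.
(i) supervisor present — met.
(ii) Schedule A material — not met.
So (c) is not satisfied (T AND F).
(2): F OR T OR F → true.
Overall: T AND T → true.

Yes — lawful.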